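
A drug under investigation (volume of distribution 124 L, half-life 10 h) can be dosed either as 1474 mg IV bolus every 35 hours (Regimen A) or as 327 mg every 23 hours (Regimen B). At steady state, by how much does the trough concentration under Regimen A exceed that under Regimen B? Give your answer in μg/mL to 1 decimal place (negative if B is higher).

0.5 μg/mL

Regimen A: f = (1/2)^(35/10) ≈ 0.0884; Cmin,ss = (1474/124)·f/(1−f) ≈ 1.153 μg/mL.
Regimen B: f = (1/2)^(23/10) ≈ 0.2031; Cmin,ss = (327/124)·f/(1−f) ≈ 0.672 μg/mL.
Difference ≈ 1.153 − 0.672 ≈ 0.481 μg/mL.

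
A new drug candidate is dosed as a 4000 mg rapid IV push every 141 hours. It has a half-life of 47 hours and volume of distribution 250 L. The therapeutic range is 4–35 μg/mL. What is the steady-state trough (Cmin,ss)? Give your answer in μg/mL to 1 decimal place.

τ = 141 h = 3 half-lives, so f = (1/2)^3 = 0.125.
At steady state, R = 1/(1 − 0.125) = 8/7.
Single-dose peak C₀ = D/Vd = 4000/250 = 16 μg/mL.
Steady-state peak Cmax,ss = C₀·R = 16 × 8/7 ≈ 18.286 μg/mL.
Steady-state trough Cmin,ss = Cmax,ss·f ≈ 18.286 × 0.125 ≈ 2.286 μg/mL.
Trough 2.3 μg/mL vs MEC 4 μg/mL: subtherapeutic.

2.3 μg/mL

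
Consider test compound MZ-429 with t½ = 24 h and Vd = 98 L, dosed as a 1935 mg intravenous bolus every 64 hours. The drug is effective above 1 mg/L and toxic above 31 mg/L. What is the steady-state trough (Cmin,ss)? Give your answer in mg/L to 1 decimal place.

3.7 mg/L

k = ln2/t½ = ln2/24 ≈ 0.028881 h⁻¹; fraction remaining f = e^(−kτ) = e^(−0.028881×64) ≈ 0.1575.
Accumulation ratio R = 1/(1 − f) ≈ 1/0.8425 ≈ 1.1869.
Each bolus raises the concentration by D/Vd = 1935/98 ≈ 19.745 mg/L.
Steady-state peak Cmax,ss = C₀·R ≈ 19.745 × 1.1869 ≈ 23.435 mg/L.
Steady-state trough Cmin,ss = Cmax,ss·f ≈ 23.435 × 0.1575 ≈ 3.691 mg/L.
Trough 3.7 mg/L vs MEC 1 mg/L: adequate.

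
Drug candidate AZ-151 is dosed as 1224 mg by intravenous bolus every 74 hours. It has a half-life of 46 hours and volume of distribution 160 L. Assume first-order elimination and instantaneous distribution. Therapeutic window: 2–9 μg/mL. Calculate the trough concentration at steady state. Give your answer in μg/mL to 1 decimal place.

τ/t½ = 74/46 ≈ 1.6087, so fraction remaining f = (1/2)^(74/46) ≈ 0.3279.
At steady state, accumulation factor R = 1/(1 − e^(−kτ)) ≈ 1.4879.
Single-dose peak C₀ = D/Vd = 1224/160 ≈ 7.650 μg/mL.
Cmax,ss = C₀/(1 − f) ≈ 7.650/0.6721 ≈ 11.382 μg/mL.
Steady-state trough Cmin,ss = Cmax,ss·f ≈ 11.382 × 0.3279 ≈ 3.732 μg/mL.
Trough 3.7 μg/mL vs MEC 2 μg/mL: adequate.

3.7 μg/mL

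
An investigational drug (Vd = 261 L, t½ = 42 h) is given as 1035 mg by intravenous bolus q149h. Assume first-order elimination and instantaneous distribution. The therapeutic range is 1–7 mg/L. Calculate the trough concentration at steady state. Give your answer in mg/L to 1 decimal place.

Over one 149-h interval, 149/42 ≈ 3.5476 half-lives elapse, leaving f ≈ 0.0855 of each dose.
At steady state, accumulation factor R = 1/(1 − e^(−kτ)) ≈ 1.0935.
Each bolus raises the concentration by D/Vd = 1035/261 ≈ 3.966 mg/L.
Cmax,ss = C₀/(1 − f) ≈ 3.966/0.9145 ≈ 4.337 mg/L.
One interval later, Cmin,ss = Cmax,ss·e^(−kτ) ≈ 4.337 × 0.0855 ≈ 0.371 mg/L.
Trough 0.4 mg/L vs MEC 1 mg/L: subtherapeutic.

0.4 mg/L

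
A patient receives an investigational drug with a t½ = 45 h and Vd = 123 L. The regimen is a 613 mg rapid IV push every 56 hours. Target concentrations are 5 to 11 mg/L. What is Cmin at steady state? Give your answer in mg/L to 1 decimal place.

k = ln2/t½ = ln2/45 ≈ 0.015403 h⁻¹; fraction remaining f = e^(−kτ) = e^(−0.015403×56) ≈ 0.4221.
Accumulation ratio R = 1/(1 − f) ≈ 1/0.5779 ≈ 1.7304.
Each bolus raises the concentration by D/Vd = 613/123 ≈ 4.984 mg/L.
Cmax,ss = C₀/(1 − f) ≈ 4.984/0.5779 ≈ 8.624 mg/L.
Steady-state trough Cmin,ss = Cmax,ss·f ≈ 8.624 × 0.4221 ≈ 3.640 mg/L.
Trough 3.6 mg/L vs MEC 5 mg/L: subtherapeutic.

3.6 mg/L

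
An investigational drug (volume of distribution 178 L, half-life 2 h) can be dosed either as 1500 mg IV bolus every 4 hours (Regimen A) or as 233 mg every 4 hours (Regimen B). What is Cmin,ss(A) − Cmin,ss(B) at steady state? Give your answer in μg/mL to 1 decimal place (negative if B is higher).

Regimen A: f = (1/2)^(4/2) ≈ 0.2500; Cmin,ss = (1500/178)·f/(1−f) ≈ 2.809 μg/mL.
Regimen B: f = (1/2)^(4/2) ≈ 0.2500; Cmin,ss = (233/178)·f/(1−f) ≈ 0.436 μg/mL.
Difference ≈ 2.809 − 0.436 ≈ 2.373 μg/mL.

2.4 μg/mL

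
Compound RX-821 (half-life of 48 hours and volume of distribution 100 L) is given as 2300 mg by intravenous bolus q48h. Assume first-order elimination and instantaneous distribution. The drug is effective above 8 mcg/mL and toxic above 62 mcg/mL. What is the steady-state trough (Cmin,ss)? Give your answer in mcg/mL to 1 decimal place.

τ = 48 h = 1 half-life, so f = (1/2)^1 = 0.5.
At steady state, R = 1/(1 − 0.5) = 2/1.
Single-dose peak C₀ = D/Vd = 2300/100 = 23 mcg/mL.
Steady-state peak Cmax,ss = C₀·R = 23 × 2/1 ≈ 46.000 mcg/mL.
Steady-state trough Cmin,ss = Cmax,ss·f ≈ 46.000 × 0.5 ≈ 23.000 mcg/mL.
Trough 23.0 mcg/mL vs MEC 8 mcg/mL: adequate.

23.0 mcg/mL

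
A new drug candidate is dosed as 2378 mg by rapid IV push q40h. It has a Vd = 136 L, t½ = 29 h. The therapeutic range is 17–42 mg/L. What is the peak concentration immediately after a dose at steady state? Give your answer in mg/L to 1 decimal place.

28.4 mg/L

k = ln2/t½ = ln2/29 ≈ 0.023902 h⁻¹; fraction remaining f = e^(−kτ) = e^(−0.023902×40) ≈ 0.3844.
At steady state, accumulation factor R = 1/(1 − e^(−kτ)) ≈ 1.6244.
Each bolus raises the concentration by D/Vd = 2378/136 ≈ 17.485 mg/L.
Cmax,ss = C₀/(1 − f) ≈ 17.485/0.6156 ≈ 28.403 mg/L.
Peak 28.4 mg/L vs MTC 42 mg/L: below toxic threshold.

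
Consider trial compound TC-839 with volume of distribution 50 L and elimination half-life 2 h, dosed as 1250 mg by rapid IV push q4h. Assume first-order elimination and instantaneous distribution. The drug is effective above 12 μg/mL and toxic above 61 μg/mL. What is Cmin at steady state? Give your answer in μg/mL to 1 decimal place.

τ = 4 h = 2 half-lives, so f = (1/2)^2 = 0.25.
Accumulation ratio R = 1/(1 − f) = 1/0.75 = 4/3.
Single-dose peak C₀ = D/Vd = 1250/50 = 25 μg/mL.
Steady-state peak Cmax,ss = C₀·R = 25 × 4/3 ≈ 33.333 μg/mL.
Steady-state trough Cmin,ss = Cmax,ss·f ≈ 33.333 × 0.25 ≈ 8.333 μg/mL.
Trough 8.3 μg/mL vs MEC 12 μg/mL: subtherapeutic.

8.3 μg/mL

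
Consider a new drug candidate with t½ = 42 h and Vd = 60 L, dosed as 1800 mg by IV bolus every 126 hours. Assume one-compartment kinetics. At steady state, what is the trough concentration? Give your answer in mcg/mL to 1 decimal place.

The dosing interval is 3 half-lives, so f = 2^(−3) = 0.125.
Accumulation ratio R = 1/(1 − f) = 1/0.875 = 8/7.
Single-dose peak C₀ = D/Vd = 1800/60 = 30 mcg/mL.
Steady-state peak Cmax,ss = C₀·R = 30 × 8/7 ≈ 34.286 mcg/mL.
Steady-state trough Cmin,ss = Cmax,ss·f ≈ 34.286 × 0.125 ≈ 4.286 mcg/mL.

4.3 mcg/mL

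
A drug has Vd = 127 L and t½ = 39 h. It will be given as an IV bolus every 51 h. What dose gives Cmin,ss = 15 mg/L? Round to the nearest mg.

2811 mg

τ/t½ = 51/39 ≈ 1.3077, so f = (1/2)^(51/39) ≈ 0.403967.
Cmin,ss = (D/Vd)·f/(1−f), so D = Cmin,ss·Vd·(1−f)/f.
D = 15 × 127 × (1−f)/f ≈ 15 × 127 × 1.47545 ≈ 2810.73 mg.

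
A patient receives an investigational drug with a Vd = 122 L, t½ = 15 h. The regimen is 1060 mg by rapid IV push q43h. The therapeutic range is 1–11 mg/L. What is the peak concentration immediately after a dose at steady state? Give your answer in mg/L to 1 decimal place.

k = ln2/t½ = ln2/15 ≈ 0.046210 h⁻¹; fraction remaining f = e^(−kτ) = e^(−0.046210×43) ≈ 0.1371.
Accumulation ratio R = 1/(1 − f) ≈ 1/0.8629 ≈ 1.1589.
Single-dose peak C₀ = D/Vd = 1060/122 ≈ 8.689 mg/L.
Cmax,ss = C₀/(1 − f) ≈ 8.689/0.8629 ≈ 10.070 mg/L.
Peak 10.1 mg/L vs MTC 11 mg/L: below toxic threshold.

10.1 mg/L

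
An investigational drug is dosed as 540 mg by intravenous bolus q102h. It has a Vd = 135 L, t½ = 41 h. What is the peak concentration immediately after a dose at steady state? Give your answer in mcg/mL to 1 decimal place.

4.9 mcg/mL

Over one 102-h interval, 102/41 ≈ 2.4878 half-lives elapse, leaving f ≈ 0.1783 of each dose.
At steady state, accumulation factor R = 1/(1 − e^(−kτ)) ≈ 1.2170.
Single-dose peak C₀ = D/Vd = 540/135 ≈ 4.000 mcg/mL.
Steady-state peak Cmax,ss = C₀·R ≈ 4.000 × 1.2170 ≈ 4.868 mcg/mL.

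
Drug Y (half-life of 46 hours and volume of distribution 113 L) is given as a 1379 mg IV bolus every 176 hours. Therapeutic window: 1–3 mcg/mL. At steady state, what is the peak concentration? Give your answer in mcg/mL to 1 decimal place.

13.1 mcg/mL

k = ln2/t½ = ln2/46 ≈ 0.015068 h⁻¹; fraction remaining f = e^(−kτ) = e^(−0.015068×176) ≈ 0.0705.
Accumulation ratio R = 1/(1 − f) ≈ 1/0.9295 ≈ 1.0758.
Each bolus raises the concentration by D/Vd = 1379/113 ≈ 12.204 mcg/mL.
Cmax,ss = C₀/(1 − f) ≈ 12.204/0.9295 ≈ 13.130 mcg/mL.
Peak 13.1 mcg/mL vs MTC 3 mcg/mL: exceeds toxic threshold.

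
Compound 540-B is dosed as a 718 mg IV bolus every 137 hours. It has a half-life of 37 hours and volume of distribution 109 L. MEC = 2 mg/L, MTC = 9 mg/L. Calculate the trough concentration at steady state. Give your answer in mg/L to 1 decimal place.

Over one 137-h interval, 137/37 ≈ 3.7027 half-lives elapse, leaving f ≈ 0.0768 of each dose.
Single-dose peak C₀ = D/Vd = 718/109 ≈ 6.587 mg/L.
Steady-state trough Cmin,ss = C₀·f/(1−f) ≈ 6.587 × 0.0768/0.9232 ≈ 0.548 mg/L.
Trough 0.5 mg/L vs MEC 2 mg/L: subtherapeutic.

0.5 mg/L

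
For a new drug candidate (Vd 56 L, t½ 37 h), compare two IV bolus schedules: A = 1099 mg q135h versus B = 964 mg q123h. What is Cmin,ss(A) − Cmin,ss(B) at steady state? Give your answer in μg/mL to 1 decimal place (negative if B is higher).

-0.2 μg/mL

Regimen A: f = (1/2)^(135/37) ≈ 0.0797; Cmin,ss = (1099/56)·f/(1−f) ≈ 1.700 μg/mL.
Regimen B: f = (1/2)^(123/37) ≈ 0.0998; Cmin,ss = (964/56)·f/(1−f) ≈ 1.908 μg/mL.
Difference ≈ 1.700 − 1.908 ≈ -0.208 μg/mL.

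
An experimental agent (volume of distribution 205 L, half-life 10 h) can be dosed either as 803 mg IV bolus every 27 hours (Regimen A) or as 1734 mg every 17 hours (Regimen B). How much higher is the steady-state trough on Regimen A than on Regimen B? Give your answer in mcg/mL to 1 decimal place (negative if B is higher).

-3.0 mcg/mL

Regimen A: f = (1/2)^(27/10) ≈ 0.1539; Cmin,ss = (803/205)·f/(1−f) ≈ 0.712 mcg/mL.
Regimen B: f = (1/2)^(17/10) ≈ 0.3078; Cmin,ss = (1734/205)·f/(1−f) ≈ 3.761 mcg/mL.
Difference ≈ 0.712 − 3.761 ≈ -3.049 mcg/mL.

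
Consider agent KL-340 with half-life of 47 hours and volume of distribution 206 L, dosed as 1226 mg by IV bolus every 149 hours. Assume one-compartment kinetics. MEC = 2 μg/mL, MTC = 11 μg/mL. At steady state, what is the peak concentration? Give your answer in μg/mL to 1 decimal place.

6.7 μg/mL

Over one 149-h interval, 149/47 ≈ 3.1702 half-lives elapse, leaving f ≈ 0.1111 of each dose.
At steady state, accumulation factor R = 1/(1 − e^(−kτ)) ≈ 1.1250.
Each bolus raises the concentration by D/Vd = 1226/206 ≈ 5.951 μg/mL.
Cmax,ss = C₀/(1 − f) ≈ 5.951/0.8889 ≈ 6.695 μg/mL.
Peak 6.7 μg/mL vs MTC 11 μg/mL: below toxic threshold.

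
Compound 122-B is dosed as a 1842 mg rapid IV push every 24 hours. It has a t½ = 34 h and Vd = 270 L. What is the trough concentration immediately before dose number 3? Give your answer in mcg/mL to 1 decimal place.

6.7 mcg/mL

f = (1/2)^(τ/t½) = (1/2)^(24/34) ≈ 0.6131.
C₀ = D/Vd = 1842/270 ≈ 6.822 mcg/mL.
Before the 3rd dose, 2 doses have been given. Superposition: Cmin = C₀·(f + f²).
≈ 6.822 × (0.6131 + 0.3759) ≈ 6.822 × 0.9890 ≈ 6.747 mcg/mL.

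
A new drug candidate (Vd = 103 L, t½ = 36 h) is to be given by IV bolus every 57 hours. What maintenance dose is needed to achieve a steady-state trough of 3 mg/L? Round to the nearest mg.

617 mg

τ/t½ = 57/36 ≈ 1.5833, so f = (1/2)^(57/36) ≈ 0.333710.
Cmin,ss = (D/Vd)·f/(1−f), so D = Cmin,ss·Vd·(1−f)/f.
D = 3 × 103 × (1−f)/f ≈ 3 × 103 × 1.99661 ≈ 616.95 mg.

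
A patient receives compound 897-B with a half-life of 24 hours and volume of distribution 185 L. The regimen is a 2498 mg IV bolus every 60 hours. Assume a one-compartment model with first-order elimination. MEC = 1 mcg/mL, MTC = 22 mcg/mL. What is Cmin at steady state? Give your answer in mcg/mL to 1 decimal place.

τ/t½ = 60/24 ≈ 2.5, so fraction remaining f = (1/2)^(60/24) ≈ 0.1768.
Accumulation ratio R = 1/(1 − f) ≈ 1/0.8232 ≈ 1.2148.
Each bolus raises the concentration by D/Vd = 2498/185 ≈ 13.503 mcg/mL.
Cmax,ss = C₀/(1 − f) ≈ 13.503/0.8232 ≈ 16.403 mcg/mL.
One interval later, Cmin,ss = Cmax,ss·e^(−kτ) ≈ 16.403 × 0.1768 ≈ 2.900 mcg/mL.
Trough 2.9 mcg/mL vs MEC 1 mcg/mL: adequate.

2.9 mcg/mL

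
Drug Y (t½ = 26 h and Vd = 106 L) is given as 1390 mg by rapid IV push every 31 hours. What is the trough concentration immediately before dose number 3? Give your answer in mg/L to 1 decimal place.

8.2 mg/L

f = (1/2)^(τ/t½) = (1/2)^(31/26) ≈ 0.4376.
C₀ = D/Vd = 1390/106 ≈ 13.113 mg/L.
Before the 3rd dose, 2 doses have been given. Superposition: Cmin = C₀·(f + f²).
≈ 13.113 × (0.4376 + 0.1915) ≈ 13.113 × 0.6291 ≈ 8.249 mg/L.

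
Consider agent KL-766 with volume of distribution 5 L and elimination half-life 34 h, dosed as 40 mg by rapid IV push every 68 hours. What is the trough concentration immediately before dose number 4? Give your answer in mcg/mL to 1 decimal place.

f = (1/2)^(τ/t½) = (1/2)^(68/34) ≈ 0.2500.
C₀ = D/Vd = 40/5 ≈ 8.000 mcg/mL.
Before the 4th dose, 3 doses have been given. Superposition: Cmin = C₀·(f + f² + … + f^3).
≈ 8.000 × (0.2500 + 0.0625 + 0.0156) ≈ 8.000 × 0.3281 ≈ 2.625 mcg/mL.

2.6 mcg/mL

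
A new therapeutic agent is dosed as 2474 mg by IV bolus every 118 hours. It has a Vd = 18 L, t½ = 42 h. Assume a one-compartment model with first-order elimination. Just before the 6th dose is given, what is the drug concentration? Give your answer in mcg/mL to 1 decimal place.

f = (1/2)^(τ/t½) = (1/2)^(118/42) ≈ 0.1426.
C₀ = D/Vd = 2474/18 ≈ 137.444 mcg/mL.
Before the 6th dose, 5 doses have been given. Superposition: Cmin = C₀·(f + f² + … + f^5).
≈ 137.444 × (0.1426 + 0.0203 + 0.0029 + 0.0004 + 0.0001) ≈ 137.444 × 0.1663 ≈ 22.857 mcg/mL.

22.9 mcg/mL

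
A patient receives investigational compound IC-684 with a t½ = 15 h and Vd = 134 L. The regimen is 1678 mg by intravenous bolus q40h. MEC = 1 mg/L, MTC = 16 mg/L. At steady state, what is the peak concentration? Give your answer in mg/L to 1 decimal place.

k = ln2/t½ = ln2/15 ≈ 0.046210 h⁻¹; fraction remaining f = e^(−kτ) = e^(−0.046210×40) ≈ 0.1575.
Accumulation ratio R = 1/(1 − f) ≈ 1/0.8425 ≈ 1.1869.
Each bolus raises the concentration by D/Vd = 1678/134 ≈ 12.522 mg/L.
Cmax,ss = C₀/(1 − f) ≈ 12.522/0.8425 ≈ 14.863 mg/L.
Peak 14.9 mg/L vs MTC 16 mg/L: below toxic threshold.

14.9 mg/L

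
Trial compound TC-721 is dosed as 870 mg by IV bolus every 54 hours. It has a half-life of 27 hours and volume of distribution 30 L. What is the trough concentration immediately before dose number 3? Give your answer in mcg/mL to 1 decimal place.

9.1 mcg/mL

f = (1/2)^(τ/t½) = (1/2)^(54/27) ≈ 0.2500.
C₀ = D/Vd = 870/30 ≈ 29.000 mcg/mL.
Before the 3rd dose, 2 doses have been given. Superposition: Cmin = C₀·(f + f²).
≈ 29.000 × (0.2500 + 0.0625) ≈ 29.000 × 0.3125 ≈ 9.062 mcg/mL.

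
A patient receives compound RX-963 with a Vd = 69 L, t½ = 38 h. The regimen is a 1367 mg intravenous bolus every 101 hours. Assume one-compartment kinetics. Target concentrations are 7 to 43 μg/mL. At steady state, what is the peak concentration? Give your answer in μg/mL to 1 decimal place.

23.5 μg/mL

τ/t½ = 101/38 ≈ 2.6579, so fraction remaining f = (1/2)^(101/38) ≈ 0.1585.
At steady state, accumulation factor R = 1/(1 − e^(−kτ)) ≈ 1.1884.
Single-dose peak C₀ = D/Vd = 1367/69 ≈ 19.812 μg/mL.
Steady-state peak Cmax,ss = C₀·R ≈ 19.812 × 1.1884 ≈ 23.545 μg/mL.
Peak 23.5 μg/mL vs MTC 43 μg/mL: below toxic threshold.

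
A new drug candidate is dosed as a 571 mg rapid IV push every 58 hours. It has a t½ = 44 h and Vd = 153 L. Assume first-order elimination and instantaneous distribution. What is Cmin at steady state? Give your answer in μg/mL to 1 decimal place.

2.5 μg/mL

k = ln2/t½ = ln2/44 ≈ 0.015753 h⁻¹; fraction remaining f = e^(−kτ) = e^(−0.015753×58) ≈ 0.4010.
Accumulation ratio R = 1/(1 − f) ≈ 1/0.5990 ≈ 1.6694.
Each bolus raises the concentration by D/Vd = 571/153 ≈ 3.732 μg/mL.
Steady-state peak Cmax,ss = C₀·R ≈ 3.732 × 1.6694 ≈ 6.230 μg/mL.
Steady-state trough Cmin,ss = Cmax,ss·f ≈ 6.230 × 0.4010 ≈ 2.498 μg/mL.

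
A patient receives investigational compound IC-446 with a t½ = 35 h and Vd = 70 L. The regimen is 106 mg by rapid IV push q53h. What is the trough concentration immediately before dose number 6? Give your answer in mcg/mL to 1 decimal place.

0.8 mcg/mL

f = (1/2)^(τ/t½) = (1/2)^(53/35) ≈ 0.3501.
C₀ = D/Vd = 106/70 ≈ 1.514 mcg/mL.
Before the 6th dose, 5 doses have been given. Superposition: Cmin = C₀·(f + f² + … + f^5).
≈ 1.514 × (0.3501 + 0.1226 + 0.0429 + 0.0150 + 0.0053) ≈ 1.514 × 0.5359 ≈ 0.811 mcg/mL.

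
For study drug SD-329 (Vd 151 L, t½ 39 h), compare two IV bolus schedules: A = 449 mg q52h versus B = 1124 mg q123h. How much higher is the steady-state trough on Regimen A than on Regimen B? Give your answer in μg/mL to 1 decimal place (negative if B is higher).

Regimen A: f = (1/2)^(52/39) ≈ 0.3969; Cmin,ss = (449/151)·f/(1−f) ≈ 1.957 μg/mL.
Regimen B: f = (1/2)^(123/39) ≈ 0.1124; Cmin,ss = (1124/151)·f/(1−f) ≈ 0.943 μg/mL.
Difference ≈ 1.957 − 0.943 ≈ 1.014 μg/mL.

1.0 μg/mL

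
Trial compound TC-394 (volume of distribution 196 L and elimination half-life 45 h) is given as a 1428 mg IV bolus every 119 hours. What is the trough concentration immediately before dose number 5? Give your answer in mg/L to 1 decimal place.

f = (1/2)^(τ/t½) = (1/2)^(119/45) ≈ 0.1599.
C₀ = D/Vd = 1428/196 ≈ 7.286 mg/L.
Before the 5th dose, 4 doses have been given. Superposition: Cmin = C₀·(f + f² + … + f^4).
≈ 7.286 × (0.1599 + 0.0256 + 0.0041 + 0.0007) ≈ 7.286 × 0.1903 ≈ 1.387 mg/L.

1.4 mg/L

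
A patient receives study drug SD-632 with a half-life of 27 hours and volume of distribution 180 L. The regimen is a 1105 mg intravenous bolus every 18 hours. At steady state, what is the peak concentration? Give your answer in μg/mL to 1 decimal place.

16.6 μg/mL

k = ln2/t½ = ln2/27 ≈ 0.025672 h⁻¹; fraction remaining f = e^(−kτ) = e^(−0.025672×18) ≈ 0.6300.
Accumulation ratio R = 1/(1 − f) ≈ 1/0.3700 ≈ 2.7027.
Single-dose peak C₀ = D/Vd = 1105/180 ≈ 6.139 μg/mL.
Steady-state peak Cmax,ss = C₀·R ≈ 6.139 × 2.7027 ≈ 16.592 μg/mL.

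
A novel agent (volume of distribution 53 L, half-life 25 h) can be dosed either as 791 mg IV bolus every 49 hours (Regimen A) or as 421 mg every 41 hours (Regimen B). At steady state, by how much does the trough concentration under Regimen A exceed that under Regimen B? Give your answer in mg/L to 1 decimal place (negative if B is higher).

Regimen A: f = (1/2)^(49/25) ≈ 0.2570; Cmin,ss = (791/53)·f/(1−f) ≈ 5.162 mg/L.
Regimen B: f = (1/2)^(41/25) ≈ 0.3209; Cmin,ss = (421/53)·f/(1−f) ≈ 3.754 mg/L.
Difference ≈ 5.162 − 3.754 ≈ 1.408 mg/L.

1.4 mg/L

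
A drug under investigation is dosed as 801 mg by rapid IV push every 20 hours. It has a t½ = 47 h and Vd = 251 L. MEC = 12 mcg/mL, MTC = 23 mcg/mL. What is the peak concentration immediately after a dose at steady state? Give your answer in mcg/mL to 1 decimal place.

Over one 20-h interval, 20/47 ≈ 0.42553 half-lives elapse, leaving f ≈ 0.7446 of each dose.
At steady state, accumulation factor R = 1/(1 − e^(−kτ)) ≈ 3.9154.
Each bolus raises the concentration by D/Vd = 801/251 ≈ 3.191 mcg/mL.
Steady-state peak Cmax,ss = C₀·R ≈ 3.191 × 3.9154 ≈ 12.494 mcg/mL.
Peak 12.5 mcg/mL vs MTC 23 mcg/mL: below toxic threshold.

12.5 mcg/mL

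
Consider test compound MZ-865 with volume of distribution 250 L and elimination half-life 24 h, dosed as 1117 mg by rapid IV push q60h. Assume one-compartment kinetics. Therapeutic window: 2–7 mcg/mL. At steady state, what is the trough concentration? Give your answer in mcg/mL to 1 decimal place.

1.0 mcg/mL

Over one 60-h interval, 60/24 ≈ 2.5 half-lives elapse, leaving f ≈ 0.1768 of each dose.
Single-dose peak C₀ = D/Vd = 1117/250 ≈ 4.468 mcg/mL.
Steady-state trough Cmin,ss = C₀·f/(1−f) ≈ 4.468 × 0.1768/0.8232 ≈ 0.960 mcg/mL.
Trough 1.0 mcg/mL vs MEC 2 mcg/mL: subtherapeutic.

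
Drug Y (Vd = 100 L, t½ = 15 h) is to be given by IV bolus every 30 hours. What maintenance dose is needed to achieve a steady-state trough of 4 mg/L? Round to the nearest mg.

τ/t½ = 30/15 ≈ 2, so f = (1/2)^(30/15) ≈ 0.250000.
Cmin,ss = (D/Vd)·f/(1−f), so D = Cmin,ss·Vd·(1−f)/f.
D = 4 × 100 × (1−f)/f ≈ 4 × 100 × 3.00000 ≈ 1200.00 mg.

1200 mg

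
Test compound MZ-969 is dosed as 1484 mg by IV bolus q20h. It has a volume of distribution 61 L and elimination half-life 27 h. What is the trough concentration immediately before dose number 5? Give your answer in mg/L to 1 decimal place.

31.6 mg/L

f = (1/2)^(τ/t½) = (1/2)^(20/27) ≈ 0.5984.
C₀ = D/Vd = 1484/61 ≈ 24.328 mg/L.
Before the 5th dose, 4 doses have been given. Superposition: Cmin = C₀·(f + f² + … + f^4).
≈ 24.328 × (0.5984 + 0.3581 + 0.2143 + 0.1282) ≈ 24.328 × 1.2990 ≈ 31.602 mg/L.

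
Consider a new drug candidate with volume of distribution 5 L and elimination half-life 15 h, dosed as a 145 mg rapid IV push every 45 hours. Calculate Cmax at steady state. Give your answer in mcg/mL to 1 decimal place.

33.1 mcg/mL

τ = 45 h = 3 half-lives, so f = (1/2)^3 = 0.125.
At steady state, R = 1/(1 − 0.125) = 8/7.
Single-dose peak C₀ = D/Vd = 145/5 = 29 mcg/mL.
Steady-state peak Cmax,ss = C₀·R = 29 × 8/7 ≈ 33.143 mcg/mL.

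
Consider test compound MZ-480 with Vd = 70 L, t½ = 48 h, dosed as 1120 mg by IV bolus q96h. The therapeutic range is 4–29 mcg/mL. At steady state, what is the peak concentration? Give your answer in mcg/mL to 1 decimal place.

The dosing interval is 2 half-lives, so f = 2^(−2) = 0.25.
At steady state, R = 1/(1 − 0.25) = 4/3.
Single-dose peak C₀ = D/Vd = 1120/70 = 16 mcg/mL.
Steady-state peak Cmax,ss = C₀·R = 16 × 4/3 ≈ 21.333 mcg/mL.
Peak 21.3 mcg/mL vs MTC 29 mcg/mL: below toxic threshold.

21.3 mcg/mL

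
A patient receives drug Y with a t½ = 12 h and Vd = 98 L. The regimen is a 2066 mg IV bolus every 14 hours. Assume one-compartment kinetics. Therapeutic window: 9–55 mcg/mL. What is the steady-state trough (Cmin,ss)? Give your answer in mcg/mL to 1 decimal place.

16.9 mcg/mL

τ/t½ = 14/12 ≈ 1.1667, so fraction remaining f = (1/2)^(14/12) ≈ 0.4454.
Accumulation ratio R = 1/(1 − f) ≈ 1/0.5546 ≈ 1.8031.
Single-dose peak C₀ = D/Vd = 2066/98 ≈ 21.082 mcg/mL.
Steady-state peak Cmax,ss = C₀·R ≈ 21.082 × 1.8031 ≈ 38.013 mcg/mL.
One interval later, Cmin,ss = Cmax,ss·e^(−kτ) ≈ 38.013 × 0.4454 ≈ 16.931 mcg/mL.
Trough 16.9 mcg/mL vs MEC 9 mcg/mL: adequate.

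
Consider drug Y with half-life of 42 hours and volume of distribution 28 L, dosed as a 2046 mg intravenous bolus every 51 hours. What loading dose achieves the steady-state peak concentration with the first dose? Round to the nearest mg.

3596 mg

f = (1/2)^(51/42) ≈ 0.430986; accumulation ratio R = 1/(1−f) ≈ 1.75743.
Loading dose to hit Cmax,ss on first dose: D_load = D_maint·R ≈ 2046 × 1.75743 ≈ 3595.70 mg.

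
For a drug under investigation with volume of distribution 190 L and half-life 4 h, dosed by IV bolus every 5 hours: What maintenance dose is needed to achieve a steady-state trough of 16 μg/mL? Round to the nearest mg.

τ/t½ = 5/4 ≈ 1.25, so f = (1/2)^(5/4) ≈ 0.420448.
Cmin,ss = (D/Vd)·f/(1−f), so D = Cmin,ss·Vd·(1−f)/f.
D = 16 × 190 × (1−f)/f ≈ 16 × 190 × 1.37842 ≈ 4190.40 mg.

4190 mg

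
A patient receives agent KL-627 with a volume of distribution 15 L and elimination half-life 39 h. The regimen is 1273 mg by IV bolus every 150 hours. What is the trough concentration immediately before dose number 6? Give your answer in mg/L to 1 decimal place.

6.3 mg/L

f = (1/2)^(τ/t½) = (1/2)^(150/39) ≈ 0.0695.
C₀ = D/Vd = 1273/15 ≈ 84.867 mg/L.
Before the 6th dose, 5 doses have been given. Superposition: Cmin = C₀·(f + f² + … + f^5).
≈ 84.867 × (0.0695 + 0.0048 + 0.0003 + 0.0000 + 0.0000) ≈ 84.867 × 0.0746 ≈ 6.331 mg/L.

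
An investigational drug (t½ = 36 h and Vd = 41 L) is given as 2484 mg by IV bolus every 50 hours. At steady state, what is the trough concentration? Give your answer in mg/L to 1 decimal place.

Over one 50-h interval, 50/36 ≈ 1.3889 half-lives elapse, leaving f ≈ 0.3819 of each dose.
Accumulation ratio R = 1/(1 − f) ≈ 1/0.6181 ≈ 1.6179.
Each bolus raises the concentration by D/Vd = 2484/41 ≈ 60.585 mg/L.
Cmax,ss = C₀/(1 − f) ≈ 60.585/0.6181 ≈ 98.018 mg/L.
Steady-state trough Cmin,ss = Cmax,ss·f ≈ 98.018 × 0.3819 ≈ 37.433 mg/L.

37.4 mg/L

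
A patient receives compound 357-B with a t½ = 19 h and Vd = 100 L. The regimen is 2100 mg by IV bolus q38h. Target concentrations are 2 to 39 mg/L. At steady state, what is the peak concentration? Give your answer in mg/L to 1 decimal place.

The dosing interval is 2 half-lives, so f = 2^(−2) = 0.25.
Accumulation ratio R = 1/(1 − f) = 1/0.75 = 4/3.
Single-dose peak C₀ = D/Vd = 2100/100 = 21 mg/L.
Steady-state peak Cmax,ss = C₀·R = 21 × 4/3 ≈ 28.000 mg/L.
Peak 28.0 mg/L vs MTC 39 mg/L: below toxic threshold.

28.0 mg/L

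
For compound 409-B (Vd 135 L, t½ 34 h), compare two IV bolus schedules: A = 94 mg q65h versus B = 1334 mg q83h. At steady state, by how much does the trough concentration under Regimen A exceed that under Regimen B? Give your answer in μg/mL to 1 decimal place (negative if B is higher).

-2.0 μg/mL

Regimen A: f = (1/2)^(65/34) ≈ 0.2658; Cmin,ss = (94/135)·f/(1−f) ≈ 0.252 μg/mL.
Regimen B: f = (1/2)^(83/34) ≈ 0.1841; Cmin,ss = (1334/135)·f/(1−f) ≈ 2.230 μg/mL.
Difference ≈ 0.252 − 2.230 ≈ -1.978 μg/mL.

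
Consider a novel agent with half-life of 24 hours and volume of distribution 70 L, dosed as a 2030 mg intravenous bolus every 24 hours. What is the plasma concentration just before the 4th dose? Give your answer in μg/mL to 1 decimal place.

f = (1/2)^(τ/t½) = (1/2)^(24/24) ≈ 0.5000.
C₀ = D/Vd = 2030/70 ≈ 29.000 μg/mL.
Before the 4th dose, 3 doses have been given. Superposition: Cmin = C₀·(f + f² + … + f^3).
≈ 29.000 × (0.5000 + 0.2500 + 0.1250) ≈ 29.000 × 0.8750 ≈ 25.375 μg/mL.

25.4 μg/mL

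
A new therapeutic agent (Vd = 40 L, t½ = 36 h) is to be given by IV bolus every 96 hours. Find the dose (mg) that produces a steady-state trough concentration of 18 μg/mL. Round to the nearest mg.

τ/t½ = 96/36 ≈ 2.6667, so f = (1/2)^(96/36) ≈ 0.157490.
Cmin,ss = (D/Vd)·f/(1−f), so D = Cmin,ss·Vd·(1−f)/f.
D = 18 × 40 × (1−f)/f ≈ 18 × 40 × 5.34961 ≈ 3851.72 mg.

3852 mg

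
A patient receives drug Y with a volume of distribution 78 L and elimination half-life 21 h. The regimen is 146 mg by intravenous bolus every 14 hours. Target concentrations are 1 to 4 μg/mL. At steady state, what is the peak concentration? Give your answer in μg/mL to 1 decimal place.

τ/t½ = 14/21 ≈ 0.66667, so fraction remaining f = (1/2)^(14/21) ≈ 0.6300.
At steady state, accumulation factor R = 1/(1 − e^(−kτ)) ≈ 2.7027.
Single-dose peak C₀ = D/Vd = 146/78 ≈ 1.872 μg/mL.
Steady-state peak Cmax,ss = C₀·R ≈ 1.872 × 2.7027 ≈ 5.059 μg/mL.
Peak 5.1 μg/mL vs MTC 4 μg/mL: exceeds toxic threshold.

5.1 μg/mL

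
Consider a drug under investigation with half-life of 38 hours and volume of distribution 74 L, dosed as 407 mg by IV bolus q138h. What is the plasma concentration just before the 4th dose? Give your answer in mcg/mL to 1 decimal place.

f = (1/2)^(τ/t½) = (1/2)^(138/38) ≈ 0.0807.
C₀ = D/Vd = 407/74 ≈ 5.500 mcg/mL.
Before the 4th dose, 3 doses have been given. Superposition: Cmin = C₀·(f + f² + … + f^3).
≈ 5.500 × (0.0807 + 0.0065 + 0.0005) ≈ 5.500 × 0.0877 ≈ 0.482 mcg/mL.

0.5 mcg/mL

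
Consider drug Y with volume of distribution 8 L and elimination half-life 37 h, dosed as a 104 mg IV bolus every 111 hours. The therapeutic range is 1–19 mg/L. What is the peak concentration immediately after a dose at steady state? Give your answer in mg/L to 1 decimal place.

The dosing interval is 3 half-lives, so f = 2^(−3) = 0.125.
At steady state, R = 1/(1 − 0.125) = 8/7.
Single-dose peak C₀ = D/Vd = 104/8 = 13 mg/L.
Steady-state peak Cmax,ss = C₀·R = 13 × 8/7 ≈ 14.857 mg/L.
Peak 14.9 mg/L vs MTC 19 mg/L: below toxic threshold.

14.9 mg/L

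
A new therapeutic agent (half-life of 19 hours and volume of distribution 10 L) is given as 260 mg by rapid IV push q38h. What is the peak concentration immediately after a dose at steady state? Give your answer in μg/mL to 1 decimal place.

The dosing interval is 2 half-lives, so f = 2^(−2) = 0.25.
Accumulation ratio R = 1/(1 − f) = 1/0.75 = 4/3.
Single-dose peak C₀ = D/Vd = 260/10 = 26 μg/mL.
Steady-state peak Cmax,ss = C₀·R = 26 × 4/3 ≈ 34.667 μg/mL.

34.7 μg/mL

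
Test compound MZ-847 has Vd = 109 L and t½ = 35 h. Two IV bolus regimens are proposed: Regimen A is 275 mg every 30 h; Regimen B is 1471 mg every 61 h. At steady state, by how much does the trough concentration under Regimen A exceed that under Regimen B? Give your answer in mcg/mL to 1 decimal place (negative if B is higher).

Regimen A: f = (1/2)^(30/35) ≈ 0.5520; Cmin,ss = (275/109)·f/(1−f) ≈ 3.109 mcg/mL.
Regimen B: f = (1/2)^(61/35) ≈ 0.2988; Cmin,ss = (1471/109)·f/(1−f) ≈ 5.751 mcg/mL.
Difference ≈ 3.109 − 5.751 ≈ -2.642 mcg/mL.

-2.6 mcg/mL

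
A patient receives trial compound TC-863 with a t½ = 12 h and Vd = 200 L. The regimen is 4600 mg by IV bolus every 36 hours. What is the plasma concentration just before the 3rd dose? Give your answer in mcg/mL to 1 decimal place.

3.2 mcg/mL

f = (1/2)^(τ/t½) = (1/2)^(36/12) ≈ 0.1250.
C₀ = D/Vd = 4600/200 ≈ 23.000 mcg/mL.
Before the 3rd dose, 2 doses have been given. Superposition: Cmin = C₀·(f + f²).
≈ 23.000 × (0.1250 + 0.0156) ≈ 23.000 × 0.1406 ≈ 3.234 mcg/mL.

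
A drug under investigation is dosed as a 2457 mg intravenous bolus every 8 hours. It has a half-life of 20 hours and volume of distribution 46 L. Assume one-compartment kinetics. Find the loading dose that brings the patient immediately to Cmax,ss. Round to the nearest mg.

10147 mg

f = (1/2)^(8/20) ≈ 0.757858; accumulation ratio R = 1/(1−f) ≈ 4.12981.
Loading dose to hit Cmax,ss on first dose: D_load = D_maint·R ≈ 2457 × 4.12981 ≈ 10146.94 mg.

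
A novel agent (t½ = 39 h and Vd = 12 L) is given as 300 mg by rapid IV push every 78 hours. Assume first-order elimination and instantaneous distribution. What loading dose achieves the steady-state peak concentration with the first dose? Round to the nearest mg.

f = (1/2)^(78/39) ≈ 0.250000; accumulation ratio R = 1/(1−f) ≈ 1.33333.
Loading dose to hit Cmax,ss on first dose: D_load = D_maint·R ≈ 300 × 1.33333 ≈ 400.00 mg.

400 mg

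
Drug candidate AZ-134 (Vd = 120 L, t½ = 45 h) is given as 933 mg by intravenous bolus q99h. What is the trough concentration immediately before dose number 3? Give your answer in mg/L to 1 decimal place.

2.1 mg/L

f = (1/2)^(τ/t½) = (1/2)^(99/45) ≈ 0.2176.
C₀ = D/Vd = 933/120 ≈ 7.775 mg/L.
Before the 3rd dose, 2 doses have been given. Superposition: Cmin = C₀·(f + f²).
≈ 7.775 × (0.2176 + 0.0473) ≈ 7.775 × 0.2649 ≈ 2.060 mg/L.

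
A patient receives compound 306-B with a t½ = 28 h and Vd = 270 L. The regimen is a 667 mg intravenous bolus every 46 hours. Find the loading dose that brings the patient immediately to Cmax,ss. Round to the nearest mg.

981 mg

f = (1/2)^(46/28) ≈ 0.320222; accumulation ratio R = 1/(1−f) ≈ 1.47107.
Loading dose to hit Cmax,ss on first dose: D_load = D_maint·R ≈ 667 × 1.47107 ≈ 981.20 mg.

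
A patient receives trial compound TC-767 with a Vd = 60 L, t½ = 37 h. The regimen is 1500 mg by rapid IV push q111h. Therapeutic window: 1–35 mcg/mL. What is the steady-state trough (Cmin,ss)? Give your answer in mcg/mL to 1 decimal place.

τ = 111 h = 3 half-lives, so f = (1/2)^3 = 0.125.
Accumulation ratio R = 1/(1 − f) = 1/0.875 = 8/7.
Single-dose peak C₀ = D/Vd = 1500/60 = 25 mcg/mL.
Steady-state peak Cmax,ss = C₀·R = 25 × 8/7 ≈ 28.571 mcg/mL.
Steady-state trough Cmin,ss = Cmax,ss·f ≈ 28.571 × 0.125 ≈ 3.571 mcg/mL.
Trough 3.6 mcg/mL vs MEC 1 mcg/mL: adequate.

3.6 mcg/mL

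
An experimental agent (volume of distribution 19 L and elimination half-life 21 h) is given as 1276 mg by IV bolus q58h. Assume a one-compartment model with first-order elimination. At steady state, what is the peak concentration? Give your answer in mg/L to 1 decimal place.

78.8 mg/L

k = ln2/t½ = ln2/21 ≈ 0.033007 h⁻¹; fraction remaining f = e^(−kτ) = e^(−0.033007×58) ≈ 0.1474.
At steady state, accumulation factor R = 1/(1 − e^(−kτ)) ≈ 1.1729.
Each bolus raises the concentration by D/Vd = 1276/19 ≈ 67.158 mg/L.
Cmax,ss = C₀/(1 − f) ≈ 67.158/0.8526 ≈ 78.768 mg/L.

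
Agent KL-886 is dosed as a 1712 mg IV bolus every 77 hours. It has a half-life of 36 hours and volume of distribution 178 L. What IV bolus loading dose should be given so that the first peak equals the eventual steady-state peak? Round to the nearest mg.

f = (1/2)^(77/36) ≈ 0.227055; accumulation ratio R = 1/(1−f) ≈ 1.29375.
Loading dose to hit Cmax,ss on first dose: D_load = D_maint·R ≈ 1712 × 1.29375 ≈ 2214.90 mg.

2215 mg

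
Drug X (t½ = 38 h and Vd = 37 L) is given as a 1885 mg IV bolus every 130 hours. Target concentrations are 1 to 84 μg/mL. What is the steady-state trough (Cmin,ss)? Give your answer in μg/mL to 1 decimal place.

Over one 130-h interval, 130/38 ≈ 3.4211 half-lives elapse, leaving f ≈ 0.0934 of each dose.
At steady state, accumulation factor R = 1/(1 − e^(−kτ)) ≈ 1.1030.
Single-dose peak C₀ = D/Vd = 1885/37 ≈ 50.946 μg/mL.
Cmax,ss = C₀/(1 − f) ≈ 50.946/0.9066 ≈ 56.195 μg/mL.
Steady-state trough Cmin,ss = Cmax,ss·f ≈ 56.195 × 0.0934 ≈ 5.249 μg/mL.
Trough 5.2 μg/mL vs MEC 1 μg/mL: adequate.

5.2 μg/mL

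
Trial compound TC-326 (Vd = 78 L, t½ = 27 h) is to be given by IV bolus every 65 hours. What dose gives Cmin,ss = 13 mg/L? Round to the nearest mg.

4365 mg

τ/t½ = 65/27 ≈ 2.4074, so f = (1/2)^(65/27) ≈ 0.188494.
Cmin,ss = (D/Vd)·f/(1−f), so D = Cmin,ss·Vd·(1−f)/f.
D = 13 × 78 × (1−f)/f ≈ 13 × 78 × 4.30521 ≈ 4365.48 mg.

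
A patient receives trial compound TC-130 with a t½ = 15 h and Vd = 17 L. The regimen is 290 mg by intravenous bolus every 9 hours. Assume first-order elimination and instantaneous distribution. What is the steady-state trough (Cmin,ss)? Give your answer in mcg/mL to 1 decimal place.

τ/t½ = 9/15 ≈ 0.6, so fraction remaining f = (1/2)^(9/15) ≈ 0.6598.
Single-dose peak C₀ = D/Vd = 290/17 ≈ 17.059 mcg/mL.
Steady-state trough Cmin,ss = C₀·f/(1−f) ≈ 17.059 × 0.6598/0.3402 ≈ 33.085 mcg/mL.

33.1 mcg/mL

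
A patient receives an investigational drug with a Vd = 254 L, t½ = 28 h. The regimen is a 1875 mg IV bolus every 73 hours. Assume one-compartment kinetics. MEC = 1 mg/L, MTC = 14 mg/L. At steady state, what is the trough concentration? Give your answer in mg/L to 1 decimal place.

k = ln2/t½ = ln2/28 ≈ 0.024755 h⁻¹; fraction remaining f = e^(−kτ) = e^(−0.024755×73) ≈ 0.1641.
Accumulation ratio R = 1/(1 − f) ≈ 1/0.8359 ≈ 1.1963.
Single-dose peak C₀ = D/Vd = 1875/254 ≈ 7.382 mg/L.
Steady-state peak Cmax,ss = C₀·R ≈ 7.382 × 1.1963 ≈ 8.831 mg/L.
One interval later, Cmin,ss = Cmax,ss·e^(−kτ) ≈ 8.831 × 0.1641 ≈ 1.449 mg/L.
Trough 1.4 mg/L vs MEC 1 mg/L: adequate.

1.4 mg/L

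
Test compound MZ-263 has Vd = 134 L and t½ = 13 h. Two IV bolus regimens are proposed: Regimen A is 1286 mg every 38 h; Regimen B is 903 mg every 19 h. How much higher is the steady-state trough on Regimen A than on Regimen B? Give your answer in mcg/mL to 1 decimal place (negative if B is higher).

Regimen A: f = (1/2)^(38/13) ≈ 0.1318; Cmin,ss = (1286/134)·f/(1−f) ≈ 1.457 mcg/mL.
Regimen B: f = (1/2)^(19/13) ≈ 0.3631; Cmin,ss = (903/134)·f/(1−f) ≈ 3.842 mcg/mL.
Difference ≈ 1.457 − 3.842 ≈ -2.385 mcg/mL.

-2.4 mcg/mL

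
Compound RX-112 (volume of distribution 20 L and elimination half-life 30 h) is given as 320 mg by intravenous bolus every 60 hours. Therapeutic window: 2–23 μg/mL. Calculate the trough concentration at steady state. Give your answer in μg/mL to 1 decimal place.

τ = 60 h = 2 half-lives, so f = (1/2)^2 = 0.25.
Accumulation ratio R = 1/(1 − f) = 1/0.75 = 4/3.
Single-dose peak C₀ = D/Vd = 320/20 = 16 μg/mL.
Steady-state peak Cmax,ss = C₀·R = 16 × 4/3 ≈ 21.333 μg/mL.
Steady-state trough Cmin,ss = Cmax,ss·f ≈ 21.333 × 0.25 ≈ 5.333 μg/mL.
Trough 5.3 μg/mL vs MEC 2 μg/mL: adequate.

5.3 μg/mL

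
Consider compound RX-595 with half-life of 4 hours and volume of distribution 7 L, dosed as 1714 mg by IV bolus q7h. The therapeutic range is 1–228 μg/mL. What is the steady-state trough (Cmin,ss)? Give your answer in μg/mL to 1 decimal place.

Over one 7-h interval, 7/4 ≈ 1.75 half-lives elapse, leaving f ≈ 0.2973 of each dose.
Single-dose peak C₀ = D/Vd = 1714/7 ≈ 244.857 μg/mL.
Steady-state trough Cmin,ss = C₀·f/(1−f) ≈ 244.857 × 0.2973/0.7027 ≈ 103.595 μg/mL.
Trough 103.6 μg/mL vs MEC 1 μg/mL: adequate.

103.6 μg/mL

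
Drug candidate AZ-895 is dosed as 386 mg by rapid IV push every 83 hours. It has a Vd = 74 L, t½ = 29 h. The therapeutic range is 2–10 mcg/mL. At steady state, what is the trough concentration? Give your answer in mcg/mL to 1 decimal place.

0.8 mcg/mL

k = ln2/t½ = ln2/29 ≈ 0.023902 h⁻¹; fraction remaining f = e^(−kτ) = e^(−0.023902×83) ≈ 0.1375.
At steady state, accumulation factor R = 1/(1 − e^(−kτ)) ≈ 1.1594.
Single-dose peak C₀ = D/Vd = 386/74 ≈ 5.216 mcg/mL.
Cmax,ss = C₀/(1 − f) ≈ 5.216/0.8625 ≈ 6.048 mcg/mL.
One interval later, Cmin,ss = Cmax,ss·e^(−kτ) ≈ 6.048 × 0.1375 ≈ 0.832 mcg/mL.
Trough 0.8 mcg/mL vs MEC 2 mcg/mL: subtherapeutic.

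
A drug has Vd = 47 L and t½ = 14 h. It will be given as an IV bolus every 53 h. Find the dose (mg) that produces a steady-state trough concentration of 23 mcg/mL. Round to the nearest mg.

13828 mg

τ/t½ = 53/14 ≈ 3.7857, so f = (1/2)^(53/14) ≈ 0.072508.
Cmin,ss = (D/Vd)·f/(1−f), so D = Cmin,ss·Vd·(1−f)/f.
D = 23 × 47 × (1−f)/f ≈ 23 × 47 × 12.79158 ≈ 13827.70 mg.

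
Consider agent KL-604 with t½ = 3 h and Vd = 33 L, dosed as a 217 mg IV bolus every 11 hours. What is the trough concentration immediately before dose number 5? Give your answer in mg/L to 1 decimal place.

f = (1/2)^(τ/t½) = (1/2)^(11/3) ≈ 0.0787.
C₀ = D/Vd = 217/33 ≈ 6.576 mg/L.
Before the 5th dose, 4 doses have been given. Superposition: Cmin = C₀·(f + f² + … + f^4).
≈ 6.576 × (0.0787 + 0.0062 + 0.0005 + 0.0000) ≈ 6.576 × 0.0854 ≈ 0.562 mg/L.

0.6 mg/L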